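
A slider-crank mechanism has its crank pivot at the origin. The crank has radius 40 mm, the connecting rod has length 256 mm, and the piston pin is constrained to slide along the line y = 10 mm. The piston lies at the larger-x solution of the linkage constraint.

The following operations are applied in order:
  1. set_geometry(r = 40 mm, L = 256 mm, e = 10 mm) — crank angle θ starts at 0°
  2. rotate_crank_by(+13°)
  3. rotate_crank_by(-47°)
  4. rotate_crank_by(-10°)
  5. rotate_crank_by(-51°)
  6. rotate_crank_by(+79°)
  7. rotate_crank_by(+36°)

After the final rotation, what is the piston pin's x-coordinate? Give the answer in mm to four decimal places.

set_geometry: r = 40 mm, L = 256 mm, e = 10 mm; θ ← 0°
rotate_crank_by(+13°): θ ← 0° +13° = 13°
rotate_crank_by(-47°): θ ← 13° -47° = -34°
rotate_crank_by(-10°): θ ← -34° -10° = -44°
rotate_crank_by(-51°): θ ← -44° -51° = -95°
rotate_crank_by(+79°): θ ← -95° +79° = -16°
rotate_crank_by(+36°): θ ← -16° +36° = 20°
crank pin P = (r cos θ, r sin θ) = (37.587705, 13.680806)
h = r sin θ − e = 13.680806 − 10 = 3.680806
x = r cos θ + √(L² − h²) = 37.587705 + √(65536.0 − 13.5483) = 37.587705 + 255.973537 = 293.561242

293.5612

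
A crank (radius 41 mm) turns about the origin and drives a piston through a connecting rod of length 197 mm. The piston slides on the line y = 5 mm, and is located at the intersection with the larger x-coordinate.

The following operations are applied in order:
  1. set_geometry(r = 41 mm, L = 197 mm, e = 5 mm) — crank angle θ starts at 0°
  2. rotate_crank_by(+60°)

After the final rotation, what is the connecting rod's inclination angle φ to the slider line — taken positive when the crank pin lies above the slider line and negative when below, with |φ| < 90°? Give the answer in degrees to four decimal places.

8.9086

set_geometry: r = 41 mm, L = 197 mm, e = 5 mm; θ ← 0°
rotate_crank_by(+60°): θ ← 0° +60° = 60°
crank pin P = (r cos θ, r sin θ) = (20.500000, 35.507042)
h = r sin θ − e = 35.507042 − 5 = 30.507042
sin φ = h / L = 30.507042 / 197 = 0.15485808
φ = arcsin(0.15485808) = 8.908565°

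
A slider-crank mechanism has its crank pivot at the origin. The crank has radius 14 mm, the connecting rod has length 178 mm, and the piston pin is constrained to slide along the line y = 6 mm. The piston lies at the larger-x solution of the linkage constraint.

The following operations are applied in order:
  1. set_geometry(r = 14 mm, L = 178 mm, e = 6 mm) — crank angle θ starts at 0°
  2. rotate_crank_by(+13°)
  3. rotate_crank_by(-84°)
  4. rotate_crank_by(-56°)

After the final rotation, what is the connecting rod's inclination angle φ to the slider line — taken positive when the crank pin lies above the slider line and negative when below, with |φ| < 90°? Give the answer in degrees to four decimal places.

-5.5389

set_geometry: r = 14 mm, L = 178 mm, e = 6 mm; θ ← 0°
rotate_crank_by(+13°): θ ← 0° +13° = 13°
rotate_crank_by(-84°): θ ← 13° -84° = -71°
rotate_crank_by(-56°): θ ← -71° -56° = -127°
crank pin P = (r cos θ, r sin θ) = (-8.425410, -11.180897)
h = r sin θ − e = -11.180897 − 6 = -17.180897
sin φ = h / L = -17.180897 / 178 = -0.09652189
φ = arcsin(-0.09652189) = -5.538921°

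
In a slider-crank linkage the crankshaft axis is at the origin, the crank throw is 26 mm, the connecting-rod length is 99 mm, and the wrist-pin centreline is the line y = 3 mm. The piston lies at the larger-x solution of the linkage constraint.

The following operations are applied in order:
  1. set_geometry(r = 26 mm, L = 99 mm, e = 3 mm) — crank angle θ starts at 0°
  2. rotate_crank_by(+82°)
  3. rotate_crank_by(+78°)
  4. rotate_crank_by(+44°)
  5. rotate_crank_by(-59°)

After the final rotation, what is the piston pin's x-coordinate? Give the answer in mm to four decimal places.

76.9827

set_geometry: r = 26 mm, L = 99 mm, e = 3 mm; θ ← 0°
rotate_crank_by(+82°): θ ← 0° +82° = 82°
rotate_crank_by(+78°): θ ← 82° +78° = 160°
rotate_crank_by(+44°): θ ← 160° +44° = 204°
rotate_crank_by(-59°): θ ← 204° -59° = 145°
crank pin P = (r cos θ, r sin θ) = (-21.297953, 14.912987)
h = r sin θ − e = 14.912987 − 3 = 11.912987
x = r cos θ + √(L² − h²) = -21.297953 + √(9801.0 − 141.9193) = -21.297953 + 98.280622 = 76.982669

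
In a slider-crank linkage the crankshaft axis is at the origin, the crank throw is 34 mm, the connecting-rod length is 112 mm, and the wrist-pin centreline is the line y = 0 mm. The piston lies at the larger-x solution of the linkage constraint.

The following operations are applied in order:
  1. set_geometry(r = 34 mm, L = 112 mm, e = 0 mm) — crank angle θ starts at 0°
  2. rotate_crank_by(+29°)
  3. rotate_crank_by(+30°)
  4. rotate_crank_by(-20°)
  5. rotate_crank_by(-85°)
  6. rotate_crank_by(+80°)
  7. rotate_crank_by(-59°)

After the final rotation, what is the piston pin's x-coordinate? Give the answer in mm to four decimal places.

set_geometry: r = 34 mm, L = 112 mm, e = 0 mm; θ ← 0°
rotate_crank_by(+29°): θ ← 0° +29° = 29°
rotate_crank_by(+30°): θ ← 29° +30° = 59°
rotate_crank_by(-20°): θ ← 59° -20° = 39°
rotate_crank_by(-85°): θ ← 39° -85° = -46°
rotate_crank_by(+80°): θ ← -46° +80° = 34°
rotate_crank_by(-59°): θ ← 34° -59° = -25°
crank pin P = (r cos θ, r sin θ) = (30.814465, -14.369021)
h = r sin θ − e = -14.369021 − 0 = -14.369021
x = r cos θ + √(L² − h²) = 30.814465 + √(12544.0 − 206.4688) = 30.814465 + 111.074440 = 141.888905

141.8889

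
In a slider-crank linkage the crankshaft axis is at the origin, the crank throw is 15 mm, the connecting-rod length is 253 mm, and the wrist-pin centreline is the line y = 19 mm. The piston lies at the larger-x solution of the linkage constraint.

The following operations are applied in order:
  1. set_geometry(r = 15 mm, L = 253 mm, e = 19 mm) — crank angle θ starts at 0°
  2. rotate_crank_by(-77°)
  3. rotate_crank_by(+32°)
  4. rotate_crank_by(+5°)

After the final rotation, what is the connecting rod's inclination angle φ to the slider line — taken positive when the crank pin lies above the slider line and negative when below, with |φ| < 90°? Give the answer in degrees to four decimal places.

-6.5003

set_geometry: r = 15 mm, L = 253 mm, e = 19 mm; θ ← 0°
rotate_crank_by(-77°): θ ← 0° -77° = -77°
rotate_crank_by(+32°): θ ← -77° +32° = -45°
rotate_crank_by(+5°): θ ← -45° +5° = -40°
crank pin P = (r cos θ, r sin θ) = (11.490667, -9.641814)
h = r sin θ − e = -9.641814 − 19 = -28.641814
sin φ = h / L = -28.641814 / 253 = -0.11320875
φ = arcsin(-0.11320875) = -6.500319°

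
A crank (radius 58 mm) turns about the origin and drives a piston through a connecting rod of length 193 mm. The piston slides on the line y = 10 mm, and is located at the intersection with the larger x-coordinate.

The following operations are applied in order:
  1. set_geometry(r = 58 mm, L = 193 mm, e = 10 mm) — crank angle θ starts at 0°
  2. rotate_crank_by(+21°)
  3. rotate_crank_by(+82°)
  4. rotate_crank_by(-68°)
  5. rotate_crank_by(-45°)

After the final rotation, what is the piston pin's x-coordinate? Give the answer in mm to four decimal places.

249.0723

set_geometry: r = 58 mm, L = 193 mm, e = 10 mm; θ ← 0°
rotate_crank_by(+21°): θ ← 0° +21° = 21°
rotate_crank_by(+82°): θ ← 21° +82° = 103°
rotate_crank_by(-68°): θ ← 103° -68° = 35°
rotate_crank_by(-45°): θ ← 35° -45° = -10°
crank pin P = (r cos θ, r sin θ) = (57.118850, -10.071594)
h = r sin θ − e = -10.071594 − 10 = -20.071594
x = r cos θ + √(L² − h²) = 57.118850 + √(37249.0 − 402.8689) = 57.118850 + 191.953461 = 249.072310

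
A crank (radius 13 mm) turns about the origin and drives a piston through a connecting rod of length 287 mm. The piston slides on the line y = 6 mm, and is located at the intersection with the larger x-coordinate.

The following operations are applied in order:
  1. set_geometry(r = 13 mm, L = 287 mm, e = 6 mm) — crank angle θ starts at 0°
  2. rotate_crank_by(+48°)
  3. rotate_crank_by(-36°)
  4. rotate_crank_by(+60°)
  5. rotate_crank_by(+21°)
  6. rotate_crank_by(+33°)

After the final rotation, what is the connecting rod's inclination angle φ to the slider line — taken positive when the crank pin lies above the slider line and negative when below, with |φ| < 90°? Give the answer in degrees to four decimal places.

set_geometry: r = 13 mm, L = 287 mm, e = 6 mm; θ ← 0°
rotate_crank_by(+48°): θ ← 0° +48° = 48°
rotate_crank_by(-36°): θ ← 48° -36° = 12°
rotate_crank_by(+60°): θ ← 12° +60° = 72°
rotate_crank_by(+21°): θ ← 72° +21° = 93°
rotate_crank_by(+33°): θ ← 93° +33° = 126°
crank pin P = (r cos θ, r sin θ) = (-7.641208, 10.517221)
h = r sin θ − e = 10.517221 − 6 = 4.517221
sin φ = h / L = 4.517221 / 287 = 0.01573945
φ = arcsin(0.01573945) = 0.901841°

0.9018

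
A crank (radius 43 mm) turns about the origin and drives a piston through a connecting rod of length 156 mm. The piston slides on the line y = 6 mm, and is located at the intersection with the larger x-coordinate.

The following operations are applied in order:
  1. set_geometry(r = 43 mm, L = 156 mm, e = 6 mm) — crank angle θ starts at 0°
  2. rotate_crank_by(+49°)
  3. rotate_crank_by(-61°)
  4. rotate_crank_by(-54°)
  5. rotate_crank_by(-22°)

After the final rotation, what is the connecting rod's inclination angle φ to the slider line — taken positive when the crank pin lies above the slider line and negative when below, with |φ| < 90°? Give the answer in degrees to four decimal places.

set_geometry: r = 43 mm, L = 156 mm, e = 6 mm; θ ← 0°
rotate_crank_by(+49°): θ ← 0° +49° = 49°
rotate_crank_by(-61°): θ ← 49° -61° = -12°
rotate_crank_by(-54°): θ ← -12° -54° = -66°
rotate_crank_by(-22°): θ ← -66° -22° = -88°
crank pin P = (r cos θ, r sin θ) = (1.500678, -42.973806)
h = r sin θ − e = -42.973806 − 6 = -48.973806
sin φ = h / L = -48.973806 / 156 = -0.31393465
φ = arcsin(-0.31393465) = -18.296512°

-18.2965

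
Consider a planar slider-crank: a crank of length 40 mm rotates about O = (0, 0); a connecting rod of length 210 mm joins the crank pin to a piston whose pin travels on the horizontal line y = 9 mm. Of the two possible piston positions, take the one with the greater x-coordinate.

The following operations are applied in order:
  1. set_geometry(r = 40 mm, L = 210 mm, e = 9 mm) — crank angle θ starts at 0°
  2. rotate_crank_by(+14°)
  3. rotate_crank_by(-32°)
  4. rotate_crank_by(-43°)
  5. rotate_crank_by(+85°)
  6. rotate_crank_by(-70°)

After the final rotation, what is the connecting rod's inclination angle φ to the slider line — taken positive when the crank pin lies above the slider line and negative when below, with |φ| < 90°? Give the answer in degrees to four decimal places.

-10.3624

set_geometry: r = 40 mm, L = 210 mm, e = 9 mm; θ ← 0°
rotate_crank_by(+14°): θ ← 0° +14° = 14°
rotate_crank_by(-32°): θ ← 14° -32° = -18°
rotate_crank_by(-43°): θ ← -18° -43° = -61°
rotate_crank_by(+85°): θ ← -61° +85° = 24°
rotate_crank_by(-70°): θ ← 24° -70° = -46°
crank pin P = (r cos θ, r sin θ) = (27.786335, -28.773592)
h = r sin θ − e = -28.773592 − 9 = -37.773592
sin φ = h / L = -37.773592 / 210 = -0.17987425
φ = arcsin(-0.17987425) = -10.362435°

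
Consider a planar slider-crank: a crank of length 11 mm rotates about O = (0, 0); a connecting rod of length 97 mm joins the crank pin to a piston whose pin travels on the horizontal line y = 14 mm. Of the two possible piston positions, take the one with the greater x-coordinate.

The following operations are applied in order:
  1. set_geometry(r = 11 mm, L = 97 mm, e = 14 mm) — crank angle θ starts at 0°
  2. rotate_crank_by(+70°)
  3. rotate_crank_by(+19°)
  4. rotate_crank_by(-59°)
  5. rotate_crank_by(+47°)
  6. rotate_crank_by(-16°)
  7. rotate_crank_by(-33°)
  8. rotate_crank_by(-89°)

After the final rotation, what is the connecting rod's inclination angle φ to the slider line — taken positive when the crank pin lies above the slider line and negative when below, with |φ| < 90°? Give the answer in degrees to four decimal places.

set_geometry: r = 11 mm, L = 97 mm, e = 14 mm; θ ← 0°
rotate_crank_by(+70°): θ ← 0° +70° = 70°
rotate_crank_by(+19°): θ ← 70° +19° = 89°
rotate_crank_by(-59°): θ ← 89° -59° = 30°
rotate_crank_by(+47°): θ ← 30° +47° = 77°
rotate_crank_by(-16°): θ ← 77° -16° = 61°
rotate_crank_by(-33°): θ ← 61° -33° = 28°
rotate_crank_by(-89°): θ ← 28° -89° = -61°
crank pin P = (r cos θ, r sin θ) = (5.332906, -9.620817)
h = r sin θ − e = -9.620817 − 14 = -23.620817
sin φ = h / L = -23.620817 / 97 = -0.24351358
φ = arcsin(-0.24351358) = -14.094008°

-14.0940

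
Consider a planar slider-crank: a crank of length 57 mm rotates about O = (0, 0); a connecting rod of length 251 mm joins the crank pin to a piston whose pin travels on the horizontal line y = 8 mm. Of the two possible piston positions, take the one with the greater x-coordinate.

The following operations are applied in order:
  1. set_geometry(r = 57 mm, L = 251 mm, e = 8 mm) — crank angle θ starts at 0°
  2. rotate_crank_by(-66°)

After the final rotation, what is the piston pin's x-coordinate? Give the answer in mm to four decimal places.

set_geometry: r = 57 mm, L = 251 mm, e = 8 mm; θ ← 0°
rotate_crank_by(-66°): θ ← 0° -66° = -66°
crank pin P = (r cos θ, r sin θ) = (23.183989, -52.072091)
h = r sin θ − e = -52.072091 − 8 = -60.072091
x = r cos θ + √(L² − h²) = 23.183989 + √(63001.0 − 3608.6561) = 23.183989 + 243.705445 = 266.889434

266.8894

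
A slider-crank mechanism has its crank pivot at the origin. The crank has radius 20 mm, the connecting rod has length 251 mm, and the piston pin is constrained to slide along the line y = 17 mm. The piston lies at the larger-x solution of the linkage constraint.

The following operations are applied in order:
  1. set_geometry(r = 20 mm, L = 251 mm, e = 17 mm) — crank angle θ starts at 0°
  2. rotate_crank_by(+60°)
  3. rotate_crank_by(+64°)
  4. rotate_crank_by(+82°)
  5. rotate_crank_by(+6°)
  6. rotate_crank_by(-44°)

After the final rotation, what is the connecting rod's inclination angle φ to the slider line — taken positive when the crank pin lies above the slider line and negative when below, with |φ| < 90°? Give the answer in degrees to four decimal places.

set_geometry: r = 20 mm, L = 251 mm, e = 17 mm; θ ← 0°
rotate_crank_by(+60°): θ ← 0° +60° = 60°
rotate_crank_by(+64°): θ ← 60° +64° = 124°
rotate_crank_by(+82°): θ ← 124° +82° = 206°
rotate_crank_by(+6°): θ ← 206° +6° = 212°
rotate_crank_by(-44°): θ ← 212° -44° = 168°
crank pin P = (r cos θ, r sin θ) = (-19.562952, 4.158234)
h = r sin θ − e = 4.158234 − 17 = -12.841766
sin φ = h / L = -12.841766 / 251 = -0.05116242
φ = arcsin(-0.05116242) = -2.932671°

-2.9327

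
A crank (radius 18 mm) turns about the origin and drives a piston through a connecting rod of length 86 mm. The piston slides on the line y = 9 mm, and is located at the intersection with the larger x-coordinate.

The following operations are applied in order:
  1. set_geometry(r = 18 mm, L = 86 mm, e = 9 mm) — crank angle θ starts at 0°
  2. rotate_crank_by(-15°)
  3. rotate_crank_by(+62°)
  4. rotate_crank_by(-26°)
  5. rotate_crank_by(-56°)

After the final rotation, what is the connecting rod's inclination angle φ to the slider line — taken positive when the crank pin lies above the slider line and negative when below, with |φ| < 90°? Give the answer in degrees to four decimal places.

-12.9854

set_geometry: r = 18 mm, L = 86 mm, e = 9 mm; θ ← 0°
rotate_crank_by(-15°): θ ← 0° -15° = -15°
rotate_crank_by(+62°): θ ← -15° +62° = 47°
rotate_crank_by(-26°): θ ← 47° -26° = 21°
rotate_crank_by(-56°): θ ← 21° -56° = -35°
crank pin P = (r cos θ, r sin θ) = (14.744737, -10.324376)
h = r sin θ − e = -10.324376 − 9 = -19.324376
sin φ = h / L = -19.324376 / 86 = -0.22470204
φ = arcsin(-0.22470204) = -12.985358°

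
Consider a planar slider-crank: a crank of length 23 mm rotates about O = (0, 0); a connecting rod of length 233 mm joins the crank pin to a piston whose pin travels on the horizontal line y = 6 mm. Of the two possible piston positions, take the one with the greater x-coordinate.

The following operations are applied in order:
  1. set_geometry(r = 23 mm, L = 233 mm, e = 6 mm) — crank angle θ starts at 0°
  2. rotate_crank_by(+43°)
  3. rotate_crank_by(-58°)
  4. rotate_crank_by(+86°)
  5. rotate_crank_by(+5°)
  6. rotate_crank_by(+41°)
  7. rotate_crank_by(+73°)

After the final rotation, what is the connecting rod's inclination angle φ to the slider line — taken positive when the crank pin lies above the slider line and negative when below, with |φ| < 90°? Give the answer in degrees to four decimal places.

set_geometry: r = 23 mm, L = 233 mm, e = 6 mm; θ ← 0°
rotate_crank_by(+43°): θ ← 0° +43° = 43°
rotate_crank_by(-58°): θ ← 43° -58° = -15°
rotate_crank_by(+86°): θ ← -15° +86° = 71°
rotate_crank_by(+5°): θ ← 71° +5° = 76°
rotate_crank_by(+41°): θ ← 76° +41° = 117°
rotate_crank_by(+73°): θ ← 117° +73° = 190°
crank pin P = (r cos θ, r sin θ) = (-22.650578, -3.993908)
h = r sin θ − e = -3.993908 − 6 = -9.993908
sin φ = h / L = -9.993908 / 233 = -0.04289231
φ = arcsin(-0.04289231) = -2.458302°

-2.4583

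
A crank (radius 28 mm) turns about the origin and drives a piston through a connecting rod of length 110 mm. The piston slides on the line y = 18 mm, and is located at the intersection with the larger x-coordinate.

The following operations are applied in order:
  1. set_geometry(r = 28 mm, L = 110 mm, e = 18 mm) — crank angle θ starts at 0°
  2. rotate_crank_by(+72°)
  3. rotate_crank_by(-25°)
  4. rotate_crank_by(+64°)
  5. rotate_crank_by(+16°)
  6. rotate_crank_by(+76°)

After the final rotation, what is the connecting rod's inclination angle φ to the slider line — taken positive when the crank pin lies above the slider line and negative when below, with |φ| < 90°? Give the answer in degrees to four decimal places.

set_geometry: r = 28 mm, L = 110 mm, e = 18 mm; θ ← 0°
rotate_crank_by(+72°): θ ← 0° +72° = 72°
rotate_crank_by(-25°): θ ← 72° -25° = 47°
rotate_crank_by(+64°): θ ← 47° +64° = 111°
rotate_crank_by(+16°): θ ← 111° +16° = 127°
rotate_crank_by(+76°): θ ← 127° +76° = 203°
crank pin P = (r cos θ, r sin θ) = (-25.774136, -10.940472)
h = r sin θ − e = -10.940472 − 18 = -28.940472
sin φ = h / L = -28.940472 / 110 = -0.26309520
φ = arcsin(-0.26309520) = -15.253800°

-15.2538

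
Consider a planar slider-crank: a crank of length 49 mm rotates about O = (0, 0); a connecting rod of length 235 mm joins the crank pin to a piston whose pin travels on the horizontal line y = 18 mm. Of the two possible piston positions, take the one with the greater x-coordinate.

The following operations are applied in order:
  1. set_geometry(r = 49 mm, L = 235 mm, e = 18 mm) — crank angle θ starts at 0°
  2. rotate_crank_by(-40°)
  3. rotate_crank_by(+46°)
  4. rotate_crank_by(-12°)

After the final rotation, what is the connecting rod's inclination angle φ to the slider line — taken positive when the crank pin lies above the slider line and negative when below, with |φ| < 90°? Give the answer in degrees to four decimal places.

set_geometry: r = 49 mm, L = 235 mm, e = 18 mm; θ ← 0°
rotate_crank_by(-40°): θ ← 0° -40° = -40°
rotate_crank_by(+46°): θ ← -40° +46° = 6°
rotate_crank_by(-12°): θ ← 6° -12° = -6°
crank pin P = (r cos θ, r sin θ) = (48.731573, -5.121895)
h = r sin θ − e = -5.121895 − 18 = -23.121895
sin φ = h / L = -23.121895 / 235 = -0.09839104
φ = arcsin(-0.09839104) = -5.646527°

-5.6465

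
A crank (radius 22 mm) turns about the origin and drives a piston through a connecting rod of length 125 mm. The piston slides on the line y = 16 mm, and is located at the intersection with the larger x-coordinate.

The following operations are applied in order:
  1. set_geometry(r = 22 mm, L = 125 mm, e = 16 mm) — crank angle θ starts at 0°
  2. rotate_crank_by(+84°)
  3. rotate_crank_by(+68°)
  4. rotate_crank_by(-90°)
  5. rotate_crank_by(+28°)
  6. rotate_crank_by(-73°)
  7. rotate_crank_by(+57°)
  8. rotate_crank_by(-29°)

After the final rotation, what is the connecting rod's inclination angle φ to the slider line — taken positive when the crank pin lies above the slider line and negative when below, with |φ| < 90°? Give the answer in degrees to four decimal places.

-0.2034

set_geometry: r = 22 mm, L = 125 mm, e = 16 mm; θ ← 0°
rotate_crank_by(+84°): θ ← 0° +84° = 84°
rotate_crank_by(+68°): θ ← 84° +68° = 152°
rotate_crank_by(-90°): θ ← 152° -90° = 62°
rotate_crank_by(+28°): θ ← 62° +28° = 90°
rotate_crank_by(-73°): θ ← 90° -73° = 17°
rotate_crank_by(+57°): θ ← 17° +57° = 74°
rotate_crank_by(-29°): θ ← 74° -29° = 45°
crank pin P = (r cos θ, r sin θ) = (15.556349, 15.556349)
h = r sin θ − e = 15.556349 − 16 = -0.443651
sin φ = h / L = -0.443651 / 125 = -0.00354921
φ = arcsin(-0.00354921) = -0.203355°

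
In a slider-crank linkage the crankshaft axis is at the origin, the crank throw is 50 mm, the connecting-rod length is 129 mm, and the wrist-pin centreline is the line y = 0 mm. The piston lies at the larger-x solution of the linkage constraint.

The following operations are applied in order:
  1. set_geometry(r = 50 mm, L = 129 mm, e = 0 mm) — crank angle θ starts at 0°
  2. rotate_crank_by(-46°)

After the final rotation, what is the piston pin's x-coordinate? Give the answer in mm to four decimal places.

158.6174

set_geometry: r = 50 mm, L = 129 mm, e = 0 mm; θ ← 0°
rotate_crank_by(-46°): θ ← 0° -46° = -46°
crank pin P = (r cos θ, r sin θ) = (34.732919, -35.966990)
h = r sin θ − e = -35.966990 − 0 = -35.966990
x = r cos θ + √(L² − h²) = 34.732919 + √(16641.0 − 1293.6244) = 34.732919 + 123.884525 = 158.617444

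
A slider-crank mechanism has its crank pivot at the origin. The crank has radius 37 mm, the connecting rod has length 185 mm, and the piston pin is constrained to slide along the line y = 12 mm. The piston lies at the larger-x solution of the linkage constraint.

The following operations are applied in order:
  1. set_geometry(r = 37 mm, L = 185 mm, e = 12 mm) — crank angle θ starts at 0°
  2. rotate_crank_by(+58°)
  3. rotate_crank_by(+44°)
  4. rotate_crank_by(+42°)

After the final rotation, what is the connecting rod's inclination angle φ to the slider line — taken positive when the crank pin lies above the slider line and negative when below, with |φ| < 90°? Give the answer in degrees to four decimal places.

set_geometry: r = 37 mm, L = 185 mm, e = 12 mm; θ ← 0°
rotate_crank_by(+58°): θ ← 0° +58° = 58°
rotate_crank_by(+44°): θ ← 58° +44° = 102°
rotate_crank_by(+42°): θ ← 102° +42° = 144°
crank pin P = (r cos θ, r sin θ) = (-29.933629, 21.748054)
h = r sin θ − e = 21.748054 − 12 = 9.748054
sin φ = h / L = 9.748054 / 185 = 0.05269219
φ = arcsin(0.05269219) = 3.020439°

3.0204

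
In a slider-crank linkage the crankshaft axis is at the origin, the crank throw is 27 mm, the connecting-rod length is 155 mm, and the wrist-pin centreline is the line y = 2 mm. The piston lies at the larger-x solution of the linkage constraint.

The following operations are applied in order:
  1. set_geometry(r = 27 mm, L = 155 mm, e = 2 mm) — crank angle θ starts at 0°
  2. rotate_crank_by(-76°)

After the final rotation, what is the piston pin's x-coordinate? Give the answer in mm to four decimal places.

set_geometry: r = 27 mm, L = 155 mm, e = 2 mm; θ ← 0°
rotate_crank_by(-76°): θ ← 0° -76° = -76°
crank pin P = (r cos θ, r sin θ) = (6.531891, -26.197985)
h = r sin θ − e = -26.197985 − 2 = -28.197985
x = r cos θ + √(L² − h²) = 6.531891 + √(24025.0 − 795.1263) = 6.531891 + 152.413496 = 158.945387

158.9454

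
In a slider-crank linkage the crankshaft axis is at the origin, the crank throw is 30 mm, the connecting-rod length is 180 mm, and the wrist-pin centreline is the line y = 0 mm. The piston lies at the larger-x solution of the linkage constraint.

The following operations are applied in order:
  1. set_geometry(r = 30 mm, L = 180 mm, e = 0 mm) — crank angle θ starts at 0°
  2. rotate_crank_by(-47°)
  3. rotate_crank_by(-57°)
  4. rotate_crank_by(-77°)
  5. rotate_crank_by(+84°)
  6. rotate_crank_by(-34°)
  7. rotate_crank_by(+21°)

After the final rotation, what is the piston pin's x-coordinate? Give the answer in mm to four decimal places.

167.5181

set_geometry: r = 30 mm, L = 180 mm, e = 0 mm; θ ← 0°
rotate_crank_by(-47°): θ ← 0° -47° = -47°
rotate_crank_by(-57°): θ ← -47° -57° = -104°
rotate_crank_by(-77°): θ ← -104° -77° = -181°
rotate_crank_by(+84°): θ ← -181° +84° = -97°
rotate_crank_by(-34°): θ ← -97° -34° = -131°
rotate_crank_by(+21°): θ ← -131° +21° = -110°
crank pin P = (r cos θ, r sin θ) = (-10.260604, -28.190779)
h = r sin θ − e = -28.190779 − 0 = -28.190779
x = r cos θ + √(L² − h²) = -10.260604 + √(32400.0 − 794.7200) = -10.260604 + 177.778739 = 167.518135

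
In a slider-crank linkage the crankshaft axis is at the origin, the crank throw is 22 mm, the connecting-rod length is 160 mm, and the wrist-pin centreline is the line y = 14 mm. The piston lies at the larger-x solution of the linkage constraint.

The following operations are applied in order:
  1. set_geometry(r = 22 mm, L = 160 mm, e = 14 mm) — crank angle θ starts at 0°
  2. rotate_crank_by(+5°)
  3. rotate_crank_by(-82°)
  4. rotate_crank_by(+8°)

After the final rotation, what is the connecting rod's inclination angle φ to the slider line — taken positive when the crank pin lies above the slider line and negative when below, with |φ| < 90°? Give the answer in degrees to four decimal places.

-12.4664

set_geometry: r = 22 mm, L = 160 mm, e = 14 mm; θ ← 0°
rotate_crank_by(+5°): θ ← 0° +5° = 5°
rotate_crank_by(-82°): θ ← 5° -82° = -77°
rotate_crank_by(+8°): θ ← -77° +8° = -69°
crank pin P = (r cos θ, r sin θ) = (7.884095, -20.538769)
h = r sin θ − e = -20.538769 − 14 = -34.538769
sin φ = h / L = -34.538769 / 160 = -0.21586731
φ = arcsin(-0.21586731) = -12.466415°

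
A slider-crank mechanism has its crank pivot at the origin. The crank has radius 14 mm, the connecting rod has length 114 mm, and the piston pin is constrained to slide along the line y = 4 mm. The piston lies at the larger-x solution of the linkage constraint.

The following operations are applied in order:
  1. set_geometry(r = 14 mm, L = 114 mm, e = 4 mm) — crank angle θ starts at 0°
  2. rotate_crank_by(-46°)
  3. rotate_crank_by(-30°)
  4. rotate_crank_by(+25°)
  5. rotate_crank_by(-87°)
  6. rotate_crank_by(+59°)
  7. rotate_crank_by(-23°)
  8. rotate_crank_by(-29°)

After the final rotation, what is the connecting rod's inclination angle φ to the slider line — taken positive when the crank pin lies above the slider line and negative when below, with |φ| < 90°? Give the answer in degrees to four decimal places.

set_geometry: r = 14 mm, L = 114 mm, e = 4 mm; θ ← 0°
rotate_crank_by(-46°): θ ← 0° -46° = -46°
rotate_crank_by(-30°): θ ← -46° -30° = -76°
rotate_crank_by(+25°): θ ← -76° +25° = -51°
rotate_crank_by(-87°): θ ← -51° -87° = -138°
rotate_crank_by(+59°): θ ← -138° +59° = -79°
rotate_crank_by(-23°): θ ← -79° -23° = -102°
rotate_crank_by(-29°): θ ← -102° -29° = -131°
crank pin P = (r cos θ, r sin θ) = (-9.184826, -10.565934)
h = r sin θ − e = -10.565934 − 4 = -14.565934
sin φ = h / L = -14.565934 / 114 = -0.12777135
φ = arcsin(-0.12777135) = -7.340826°

-7.3408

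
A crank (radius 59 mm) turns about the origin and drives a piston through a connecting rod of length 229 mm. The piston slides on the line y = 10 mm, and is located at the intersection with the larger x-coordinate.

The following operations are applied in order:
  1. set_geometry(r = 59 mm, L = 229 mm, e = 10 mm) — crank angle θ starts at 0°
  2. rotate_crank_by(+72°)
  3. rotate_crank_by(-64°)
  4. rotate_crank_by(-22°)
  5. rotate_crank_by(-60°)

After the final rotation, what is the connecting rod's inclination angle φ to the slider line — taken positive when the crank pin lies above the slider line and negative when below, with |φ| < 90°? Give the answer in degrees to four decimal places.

set_geometry: r = 59 mm, L = 229 mm, e = 10 mm; θ ← 0°
rotate_crank_by(+72°): θ ← 0° +72° = 72°
rotate_crank_by(-64°): θ ← 72° -64° = 8°
rotate_crank_by(-22°): θ ← 8° -22° = -14°
rotate_crank_by(-60°): θ ← -14° -60° = -74°
crank pin P = (r cos θ, r sin θ) = (16.262604, -56.714440)
h = r sin θ − e = -56.714440 − 10 = -66.714440
sin φ = h / L = -66.714440 / 229 = -0.29132943
φ = arcsin(-0.29132943) = -16.937564°

-16.9376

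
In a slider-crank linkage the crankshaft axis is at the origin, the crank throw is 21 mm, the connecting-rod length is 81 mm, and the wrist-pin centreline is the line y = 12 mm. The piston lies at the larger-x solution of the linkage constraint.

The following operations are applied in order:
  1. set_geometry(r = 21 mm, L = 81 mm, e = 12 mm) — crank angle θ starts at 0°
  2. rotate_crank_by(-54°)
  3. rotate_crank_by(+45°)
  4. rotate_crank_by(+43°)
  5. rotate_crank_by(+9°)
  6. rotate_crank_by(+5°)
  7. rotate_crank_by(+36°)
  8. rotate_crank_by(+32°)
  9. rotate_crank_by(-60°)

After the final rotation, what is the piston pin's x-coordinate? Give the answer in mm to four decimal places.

92.5622

set_geometry: r = 21 mm, L = 81 mm, e = 12 mm; θ ← 0°
rotate_crank_by(-54°): θ ← 0° -54° = -54°
rotate_crank_by(+45°): θ ← -54° +45° = -9°
rotate_crank_by(+43°): θ ← -9° +43° = 34°
rotate_crank_by(+9°): θ ← 34° +9° = 43°
rotate_crank_by(+5°): θ ← 43° +5° = 48°
rotate_crank_by(+36°): θ ← 48° +36° = 84°
rotate_crank_by(+32°): θ ← 84° +32° = 116°
rotate_crank_by(-60°): θ ← 116° -60° = 56°
crank pin P = (r cos θ, r sin θ) = (11.743051, 17.409789)
h = r sin θ − e = 17.409789 − 12 = 5.409789
x = r cos θ + √(L² − h²) = 11.743051 + √(6561.0 − 29.2658) = 11.743051 + 80.819145 = 92.562196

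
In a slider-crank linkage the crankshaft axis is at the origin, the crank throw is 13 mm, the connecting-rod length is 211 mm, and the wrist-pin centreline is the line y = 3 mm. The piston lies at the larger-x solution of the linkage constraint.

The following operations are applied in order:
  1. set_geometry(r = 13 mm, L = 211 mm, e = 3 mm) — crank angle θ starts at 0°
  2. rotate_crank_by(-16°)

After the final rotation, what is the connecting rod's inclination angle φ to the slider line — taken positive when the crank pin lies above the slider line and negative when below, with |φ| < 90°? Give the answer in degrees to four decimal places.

-1.7879

set_geometry: r = 13 mm, L = 211 mm, e = 3 mm; θ ← 0°
rotate_crank_by(-16°): θ ← 0° -16° = -16°
crank pin P = (r cos θ, r sin θ) = (12.496402, -3.583286)
h = r sin θ − e = -3.583286 − 3 = -6.583286
sin φ = h / L = -6.583286 / 211 = -0.03120041
φ = arcsin(-0.03120041) = -1.787942°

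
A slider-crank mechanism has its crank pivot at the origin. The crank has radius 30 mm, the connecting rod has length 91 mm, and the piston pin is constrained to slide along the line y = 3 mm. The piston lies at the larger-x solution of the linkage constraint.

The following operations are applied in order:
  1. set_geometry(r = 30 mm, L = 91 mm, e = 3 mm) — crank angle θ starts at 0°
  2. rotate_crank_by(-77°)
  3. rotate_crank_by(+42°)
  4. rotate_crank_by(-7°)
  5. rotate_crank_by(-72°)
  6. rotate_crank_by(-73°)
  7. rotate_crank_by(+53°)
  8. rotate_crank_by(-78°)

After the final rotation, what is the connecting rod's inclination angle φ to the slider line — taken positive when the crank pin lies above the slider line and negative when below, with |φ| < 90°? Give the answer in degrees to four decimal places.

8.1481

set_geometry: r = 30 mm, L = 91 mm, e = 3 mm; θ ← 0°
rotate_crank_by(-77°): θ ← 0° -77° = -77°
rotate_crank_by(+42°): θ ← -77° +42° = -35°
rotate_crank_by(-7°): θ ← -35° -7° = -42°
rotate_crank_by(-72°): θ ← -42° -72° = -114°
rotate_crank_by(-73°): θ ← -114° -73° = -187°
rotate_crank_by(+53°): θ ← -187° +53° = -134°
rotate_crank_by(-78°): θ ← -134° -78° = -212°
crank pin P = (r cos θ, r sin θ) = (-25.441443, 15.897578)
h = r sin θ − e = 15.897578 − 3 = 12.897578
sin φ = h / L = 12.897578 / 91 = 0.14173163
φ = arcsin(0.14173163) = 8.148060°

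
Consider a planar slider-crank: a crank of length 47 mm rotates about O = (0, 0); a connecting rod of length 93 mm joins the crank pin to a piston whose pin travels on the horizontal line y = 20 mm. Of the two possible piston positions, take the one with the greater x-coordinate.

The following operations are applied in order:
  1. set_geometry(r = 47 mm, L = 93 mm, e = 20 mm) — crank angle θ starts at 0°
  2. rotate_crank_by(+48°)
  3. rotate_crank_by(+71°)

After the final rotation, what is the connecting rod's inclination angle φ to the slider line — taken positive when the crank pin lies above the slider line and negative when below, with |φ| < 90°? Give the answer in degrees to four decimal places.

set_geometry: r = 47 mm, L = 93 mm, e = 20 mm; θ ← 0°
rotate_crank_by(+48°): θ ← 0° +48° = 48°
rotate_crank_by(+71°): θ ← 48° +71° = 119°
crank pin P = (r cos θ, r sin θ) = (-22.786052, 41.107126)
h = r sin θ − e = 41.107126 − 20 = 21.107126
sin φ = h / L = 21.107126 / 93 = 0.22695835
φ = arcsin(0.22695835) = 13.118063°

13.1181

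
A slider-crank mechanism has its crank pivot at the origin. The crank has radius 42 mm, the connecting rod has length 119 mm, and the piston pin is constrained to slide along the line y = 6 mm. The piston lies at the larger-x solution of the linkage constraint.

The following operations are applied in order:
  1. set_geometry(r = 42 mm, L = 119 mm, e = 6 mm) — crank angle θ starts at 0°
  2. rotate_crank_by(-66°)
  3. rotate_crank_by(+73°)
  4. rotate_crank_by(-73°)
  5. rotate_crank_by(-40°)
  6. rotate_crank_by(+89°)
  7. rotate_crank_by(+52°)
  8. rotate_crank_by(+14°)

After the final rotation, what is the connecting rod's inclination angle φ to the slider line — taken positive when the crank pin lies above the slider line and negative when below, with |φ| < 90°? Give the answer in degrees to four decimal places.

set_geometry: r = 42 mm, L = 119 mm, e = 6 mm; θ ← 0°
rotate_crank_by(-66°): θ ← 0° -66° = -66°
rotate_crank_by(+73°): θ ← -66° +73° = 7°
rotate_crank_by(-73°): θ ← 7° -73° = -66°
rotate_crank_by(-40°): θ ← -66° -40° = -106°
rotate_crank_by(+89°): θ ← -106° +89° = -17°
rotate_crank_by(+52°): θ ← -17° +52° = 35°
rotate_crank_by(+14°): θ ← 35° +14° = 49°
crank pin P = (r cos θ, r sin θ) = (27.554479, 31.697802)
h = r sin θ − e = 31.697802 − 6 = 25.697802
sin φ = h / L = 25.697802 / 119 = 0.21594792
φ = arcsin(0.21594792) = 12.471146°

12.4711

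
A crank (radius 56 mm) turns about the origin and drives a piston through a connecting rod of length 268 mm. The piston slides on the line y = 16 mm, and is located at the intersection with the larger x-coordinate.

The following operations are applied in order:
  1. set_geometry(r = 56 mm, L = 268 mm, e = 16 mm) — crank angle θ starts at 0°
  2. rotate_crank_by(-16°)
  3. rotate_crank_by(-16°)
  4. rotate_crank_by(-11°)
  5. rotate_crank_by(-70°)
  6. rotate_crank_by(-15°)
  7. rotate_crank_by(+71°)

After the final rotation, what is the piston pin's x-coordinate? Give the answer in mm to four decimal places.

290.9980

set_geometry: r = 56 mm, L = 268 mm, e = 16 mm; θ ← 0°
rotate_crank_by(-16°): θ ← 0° -16° = -16°
rotate_crank_by(-16°): θ ← -16° -16° = -32°
rotate_crank_by(-11°): θ ← -32° -11° = -43°
rotate_crank_by(-70°): θ ← -43° -70° = -113°
rotate_crank_by(-15°): θ ← -113° -15° = -128°
rotate_crank_by(+71°): θ ← -128° +71° = -57°
crank pin P = (r cos θ, r sin θ) = (30.499786, -46.965552)
h = r sin θ − e = -46.965552 − 16 = -62.965552
x = r cos θ + √(L² − h²) = 30.499786 + √(71824.0 − 3964.6607) = 30.499786 + 260.498252 = 290.998038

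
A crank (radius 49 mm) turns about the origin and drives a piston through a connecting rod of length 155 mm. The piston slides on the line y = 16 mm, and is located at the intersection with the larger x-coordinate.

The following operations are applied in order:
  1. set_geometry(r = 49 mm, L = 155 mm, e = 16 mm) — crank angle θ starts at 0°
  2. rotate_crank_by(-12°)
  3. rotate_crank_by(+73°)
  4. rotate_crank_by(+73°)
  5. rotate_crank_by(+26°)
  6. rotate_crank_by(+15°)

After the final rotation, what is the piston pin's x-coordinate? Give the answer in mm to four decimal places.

set_geometry: r = 49 mm, L = 155 mm, e = 16 mm; θ ← 0°
rotate_crank_by(-12°): θ ← 0° -12° = -12°
rotate_crank_by(+73°): θ ← -12° +73° = 61°
rotate_crank_by(+73°): θ ← 61° +73° = 134°
rotate_crank_by(+26°): θ ← 134° +26° = 160°
rotate_crank_by(+15°): θ ← 160° +15° = 175°
crank pin P = (r cos θ, r sin θ) = (-48.813540, 4.270631)
h = r sin θ − e = 4.270631 − 16 = -11.729369
x = r cos θ + √(L² − h²) = -48.813540 + √(24025.0 − 137.5781) = -48.813540 + 154.555563 = 105.742022

105.7420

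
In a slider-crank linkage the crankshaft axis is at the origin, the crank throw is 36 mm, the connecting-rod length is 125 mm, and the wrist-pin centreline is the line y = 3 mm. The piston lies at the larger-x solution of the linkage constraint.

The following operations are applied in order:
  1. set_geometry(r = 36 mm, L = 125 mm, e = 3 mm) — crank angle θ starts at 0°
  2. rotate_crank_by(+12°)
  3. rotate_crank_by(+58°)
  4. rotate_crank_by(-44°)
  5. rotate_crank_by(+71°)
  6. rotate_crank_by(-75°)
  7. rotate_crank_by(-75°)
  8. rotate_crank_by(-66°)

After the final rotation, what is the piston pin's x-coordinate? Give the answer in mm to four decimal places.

102.6955

set_geometry: r = 36 mm, L = 125 mm, e = 3 mm; θ ← 0°
rotate_crank_by(+12°): θ ← 0° +12° = 12°
rotate_crank_by(+58°): θ ← 12° +58° = 70°
rotate_crank_by(-44°): θ ← 70° -44° = 26°
rotate_crank_by(+71°): θ ← 26° +71° = 97°
rotate_crank_by(-75°): θ ← 97° -75° = 22°
rotate_crank_by(-75°): θ ← 22° -75° = -53°
rotate_crank_by(-66°): θ ← -53° -66° = -119°
crank pin P = (r cos θ, r sin θ) = (-17.453146, -31.486309)
h = r sin θ − e = -31.486309 − 3 = -34.486309
x = r cos θ + √(L² − h²) = -17.453146 + √(15625.0 − 1189.3055) = -17.453146 + 120.148635 = 102.695489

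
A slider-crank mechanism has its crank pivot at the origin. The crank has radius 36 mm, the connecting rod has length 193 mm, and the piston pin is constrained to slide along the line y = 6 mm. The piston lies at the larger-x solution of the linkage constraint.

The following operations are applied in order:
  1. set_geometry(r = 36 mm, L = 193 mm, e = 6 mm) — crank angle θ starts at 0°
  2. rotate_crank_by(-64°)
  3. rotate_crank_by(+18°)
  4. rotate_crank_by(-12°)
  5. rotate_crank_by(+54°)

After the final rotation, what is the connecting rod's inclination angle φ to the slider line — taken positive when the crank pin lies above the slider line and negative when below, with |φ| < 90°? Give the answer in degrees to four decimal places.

-2.5275

set_geometry: r = 36 mm, L = 193 mm, e = 6 mm; θ ← 0°
rotate_crank_by(-64°): θ ← 0° -64° = -64°
rotate_crank_by(+18°): θ ← -64° +18° = -46°
rotate_crank_by(-12°): θ ← -46° -12° = -58°
rotate_crank_by(+54°): θ ← -58° +54° = -4°
crank pin P = (r cos θ, r sin θ) = (35.912306, -2.511233)
h = r sin θ − e = -2.511233 − 6 = -8.511233
sin φ = h / L = -8.511233 / 193 = -0.04409965
φ = arcsin(-0.04409965) = -2.527544°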